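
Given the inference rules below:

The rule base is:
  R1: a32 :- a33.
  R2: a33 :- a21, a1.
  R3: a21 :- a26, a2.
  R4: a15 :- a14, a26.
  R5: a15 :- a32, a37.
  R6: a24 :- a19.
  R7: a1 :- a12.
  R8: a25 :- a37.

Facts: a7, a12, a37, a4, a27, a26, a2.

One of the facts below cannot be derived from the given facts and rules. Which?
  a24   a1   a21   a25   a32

[1] R3 [a21 :- a26, a2.]; R7 [a1 :- a12.]; R8 [a25 :- a37.]. ⇒ new: a21, a1, a25.
[2] R2 [a33 :- a21, a1.]. ⇒ new: a33.
[3] R1 [a32 :- a33.]. ⇒ new: a32.
[4] R5 [a15 :- a32, a37.]. ⇒ new: a15.
Derived: a1 (round 1), a25 (round 1), a32 (round 3), a21 (round 1). a24 never appears in any round.

a24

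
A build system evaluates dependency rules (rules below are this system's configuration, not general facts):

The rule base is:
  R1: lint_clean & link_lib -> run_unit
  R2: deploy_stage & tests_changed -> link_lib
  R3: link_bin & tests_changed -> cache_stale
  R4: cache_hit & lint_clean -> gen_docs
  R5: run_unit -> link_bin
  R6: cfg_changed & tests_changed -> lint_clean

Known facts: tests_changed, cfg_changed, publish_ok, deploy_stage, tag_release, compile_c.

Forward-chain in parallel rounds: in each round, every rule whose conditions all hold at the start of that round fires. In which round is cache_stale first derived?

Round 1 — R2, R6, derive link_lib, lint_clean.
Round 2 — R1, derive run_unit.
Round 3 — R5, derive link_bin.
Round 4 — R3, derive cache_stale.
cache_stale first appears in round 4.

4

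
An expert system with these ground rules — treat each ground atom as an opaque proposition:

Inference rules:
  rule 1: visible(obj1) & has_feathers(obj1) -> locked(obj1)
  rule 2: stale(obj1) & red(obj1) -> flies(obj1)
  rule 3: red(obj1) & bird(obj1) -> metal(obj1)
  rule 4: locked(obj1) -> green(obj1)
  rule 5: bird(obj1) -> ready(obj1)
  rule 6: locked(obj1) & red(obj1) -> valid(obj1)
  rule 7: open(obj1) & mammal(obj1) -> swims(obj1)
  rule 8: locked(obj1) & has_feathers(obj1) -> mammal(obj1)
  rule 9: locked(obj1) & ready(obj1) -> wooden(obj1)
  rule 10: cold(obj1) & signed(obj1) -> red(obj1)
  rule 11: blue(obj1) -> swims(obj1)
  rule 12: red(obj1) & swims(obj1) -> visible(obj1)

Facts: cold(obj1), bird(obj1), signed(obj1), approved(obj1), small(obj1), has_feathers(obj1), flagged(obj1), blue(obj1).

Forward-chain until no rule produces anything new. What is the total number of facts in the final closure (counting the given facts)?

Round 1: rule 5 [bird(obj1) -> ready(obj1)]; rule 10 [cold(obj1) & signed(obj1) -> red(obj1)]; rule 11 [blue(obj1) -> swims(obj1)]. Adds ready(obj1), red(obj1), swims(obj1).
Round 2: rule 3 [red(obj1) & bird(obj1) -> metal(obj1)]; rule 12 [red(obj1) & swims(obj1) -> visible(obj1)]. Adds metal(obj1), visible(obj1).
Round 3: rule 1 [visible(obj1) & has_feathers(obj1) -> locked(obj1)]. Adds locked(obj1).
Round 4: rule 4 [locked(obj1) -> green(obj1)]; rule 6 [locked(obj1) & red(obj1) -> valid(obj1)]; rule 8 [locked(obj1) & has_feathers(obj1) -> mammal(obj1)]; rule 9 [locked(obj1) & ready(obj1) -> wooden(obj1)]. Adds green(obj1), valid(obj1), mammal(obj1), wooden(obj1).
Closure: {approved(obj1), bird(obj1), blue(obj1), cold(obj1), flagged(obj1), green(obj1), has_feathers(obj1), locked(obj1), mammal(obj1), metal(obj1), ready(obj1), red(obj1), signed(obj1), small(obj1), swims(obj1), valid(obj1), visible(obj1), wooden(obj1)} — 18 facts.

18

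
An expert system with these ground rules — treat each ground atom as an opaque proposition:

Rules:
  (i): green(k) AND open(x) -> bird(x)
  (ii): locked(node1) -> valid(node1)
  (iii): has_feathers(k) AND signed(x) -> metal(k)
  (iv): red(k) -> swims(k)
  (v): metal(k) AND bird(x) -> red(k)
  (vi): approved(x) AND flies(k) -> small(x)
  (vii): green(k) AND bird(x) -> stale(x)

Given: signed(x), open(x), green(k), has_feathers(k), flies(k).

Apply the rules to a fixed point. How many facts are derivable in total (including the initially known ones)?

Round 1: (i) [green(k) AND open(x) -> bird(x)]; (iii) [has_feathers(k) AND signed(x) -> metal(k)]. New: bird(x), metal(k).
Round 2: (v) [metal(k) AND bird(x) -> red(k)]; (vii) [green(k) AND bird(x) -> stale(x)]. New: red(k), stale(x).
Round 3: (iv) [red(k) -> swims(k)]. New: swims(k).
Closure: {bird(x), flies(k), green(k), has_feathers(k), metal(k), open(x), red(k), signed(x), stale(x), swims(k)} — 10 facts.

10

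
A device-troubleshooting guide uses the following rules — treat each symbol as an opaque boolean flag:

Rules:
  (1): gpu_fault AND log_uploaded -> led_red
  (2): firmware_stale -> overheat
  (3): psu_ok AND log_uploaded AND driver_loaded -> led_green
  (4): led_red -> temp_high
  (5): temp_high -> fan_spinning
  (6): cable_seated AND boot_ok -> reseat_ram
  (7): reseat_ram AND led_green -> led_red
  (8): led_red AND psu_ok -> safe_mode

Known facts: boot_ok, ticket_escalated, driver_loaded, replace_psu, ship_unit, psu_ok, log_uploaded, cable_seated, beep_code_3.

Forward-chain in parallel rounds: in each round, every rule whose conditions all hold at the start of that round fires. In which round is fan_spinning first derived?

Round 1 — (3), (6), derive led_green, reseat_ram.
Round 2 — (7), derive led_red.
Round 3 — (4), (8), derive temp_high, safe_mode.
Round 4 — (5), derive fan_spinning.
fan_spinning first appears in round 4.

4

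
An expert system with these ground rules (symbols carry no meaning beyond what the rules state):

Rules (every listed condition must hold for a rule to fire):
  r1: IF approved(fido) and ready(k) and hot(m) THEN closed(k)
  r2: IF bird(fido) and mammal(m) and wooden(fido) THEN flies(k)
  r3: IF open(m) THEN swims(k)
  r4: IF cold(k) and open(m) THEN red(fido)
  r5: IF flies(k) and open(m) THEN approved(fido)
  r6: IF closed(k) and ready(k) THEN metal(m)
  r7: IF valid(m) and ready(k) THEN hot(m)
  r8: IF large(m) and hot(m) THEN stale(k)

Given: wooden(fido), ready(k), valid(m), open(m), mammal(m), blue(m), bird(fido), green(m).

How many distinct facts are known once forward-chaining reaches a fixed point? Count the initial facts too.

14

Round 1: r2 [IF bird(fido) and mammal(m) and wooden(fido) THEN flies(k)]; r3 [IF open(m) THEN swims(k)]; r7 [IF valid(m) and ready(k) THEN hot(m)]. New: flies(k), swims(k), hot(m).
Round 2: r5 [IF flies(k) and open(m) THEN approved(fido)]. New: approved(fido).
Round 3: r1 [IF approved(fido) and ready(k) and hot(m) THEN closed(k)]. New: closed(k).
Round 4: r6 [IF closed(k) and ready(k) THEN metal(m)]. New: metal(m).
Closure: {approved(fido), bird(fido), blue(m), closed(k), flies(k), green(m), hot(m), mammal(m), metal(m), open(m), ready(k), swims(k), valid(m), wooden(fido)} — 14 facts.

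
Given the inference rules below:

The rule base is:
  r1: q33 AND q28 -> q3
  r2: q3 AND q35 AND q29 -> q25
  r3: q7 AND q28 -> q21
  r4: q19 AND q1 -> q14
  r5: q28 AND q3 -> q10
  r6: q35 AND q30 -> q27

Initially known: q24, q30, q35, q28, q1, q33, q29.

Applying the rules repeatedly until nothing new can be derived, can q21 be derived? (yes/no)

[1] r1 [q33 AND q28 -> q3]; r6 [q35 AND q30 -> q27]. ⇒ new: q3, q27.
[2] r2 [q3 AND q35 AND q29 -> q25]; r5 [q28 AND q3 -> q10]. ⇒ new: q25, q10.
Fixed point reached. q21 is concluded only by r3; r3 needs q7 (never derived).

no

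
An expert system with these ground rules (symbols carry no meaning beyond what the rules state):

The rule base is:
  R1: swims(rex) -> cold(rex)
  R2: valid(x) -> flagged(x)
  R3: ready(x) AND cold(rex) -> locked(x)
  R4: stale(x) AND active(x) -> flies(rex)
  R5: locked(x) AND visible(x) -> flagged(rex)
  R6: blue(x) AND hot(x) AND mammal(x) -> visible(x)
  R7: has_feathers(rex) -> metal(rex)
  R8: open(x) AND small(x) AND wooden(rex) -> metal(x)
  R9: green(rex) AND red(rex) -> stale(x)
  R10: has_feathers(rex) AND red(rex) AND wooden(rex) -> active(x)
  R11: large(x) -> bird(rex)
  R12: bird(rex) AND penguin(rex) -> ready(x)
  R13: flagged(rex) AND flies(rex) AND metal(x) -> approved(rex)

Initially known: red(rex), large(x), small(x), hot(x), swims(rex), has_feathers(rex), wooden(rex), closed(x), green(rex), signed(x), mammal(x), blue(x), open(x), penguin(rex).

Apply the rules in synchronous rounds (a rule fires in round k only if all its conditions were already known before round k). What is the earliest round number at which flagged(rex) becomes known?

4

Round 1 — R1, R6, R7, R8, R9, R10, R11, derive cold(rex), visible(x), metal(rex), metal(x), stale(x), active(x), bird(rex).
Round 2 — R4, R12, derive flies(rex), ready(x).
Round 3 — R3, derive locked(x).
Round 4 — R5, derive flagged(rex).
flagged(rex) first appears in round 4.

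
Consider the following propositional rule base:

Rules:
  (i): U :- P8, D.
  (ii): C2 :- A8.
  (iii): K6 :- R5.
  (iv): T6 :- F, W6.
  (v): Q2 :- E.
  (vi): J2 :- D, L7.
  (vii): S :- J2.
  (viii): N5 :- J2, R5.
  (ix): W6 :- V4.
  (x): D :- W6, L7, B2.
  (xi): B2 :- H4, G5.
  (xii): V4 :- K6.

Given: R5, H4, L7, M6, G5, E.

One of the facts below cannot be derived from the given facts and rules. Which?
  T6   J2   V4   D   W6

Round 1 — (iii), (v), (xi), derive K6, Q2, B2.
Round 2 — (xii), derive V4.
Round 3 — (ix), derive W6.
Round 4 — (x), derive D.
Round 5 — (vi), derive J2.
Round 6 — (vii), (viii), derive S, N5.
Derived: V4 (round 2), D (round 4), J2 (round 5), W6 (round 3). T6 never appears in any round.

T6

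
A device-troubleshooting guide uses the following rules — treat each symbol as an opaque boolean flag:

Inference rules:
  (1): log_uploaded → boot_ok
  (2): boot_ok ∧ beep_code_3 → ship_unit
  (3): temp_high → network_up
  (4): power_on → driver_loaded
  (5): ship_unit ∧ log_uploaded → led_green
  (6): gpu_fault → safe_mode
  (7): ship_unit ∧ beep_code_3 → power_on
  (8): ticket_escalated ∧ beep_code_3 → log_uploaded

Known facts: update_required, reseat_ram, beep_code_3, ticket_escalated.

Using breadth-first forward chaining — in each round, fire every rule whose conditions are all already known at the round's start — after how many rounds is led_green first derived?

4

Round 1 — (8), derive log_uploaded.
Round 2 — (1), derive boot_ok.
Round 3 — (2), derive ship_unit.
Round 4 — (5), (7), derive led_green, power_on.
led_green first appears in round 4.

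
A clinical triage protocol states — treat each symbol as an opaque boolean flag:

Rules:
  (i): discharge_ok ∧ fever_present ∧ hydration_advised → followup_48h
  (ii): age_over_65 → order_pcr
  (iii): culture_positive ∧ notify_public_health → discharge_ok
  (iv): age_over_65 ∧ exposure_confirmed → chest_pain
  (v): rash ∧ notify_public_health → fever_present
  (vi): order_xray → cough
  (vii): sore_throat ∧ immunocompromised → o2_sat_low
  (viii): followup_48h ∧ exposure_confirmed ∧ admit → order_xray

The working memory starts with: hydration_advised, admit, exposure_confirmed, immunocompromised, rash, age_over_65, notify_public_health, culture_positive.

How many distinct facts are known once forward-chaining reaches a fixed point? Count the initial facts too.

Round 1: (ii) [age_over_65 → order_pcr]; (iii) [culture_positive ∧ notify_public_health → discharge_ok]; (iv) [age_over_65 ∧ exposure_confirmed → chest_pain]; (v) [rash ∧ notify_public_health → fever_present]. Adds order_pcr, discharge_ok, chest_pain, fever_present.
Round 2: (i) [discharge_ok ∧ fever_present ∧ hydration_advised → followup_48h]. Adds followup_48h.
Round 3: (viii) [followup_48h ∧ exposure_confirmed ∧ admit → order_xray]. Adds order_xray.
Round 4: (vi) [order_xray → cough]. Adds cough.
Closure: {admit, age_over_65, chest_pain, cough, culture_positive, discharge_ok, exposure_confirmed, fever_present, followup_48h, hydration_advised, immunocompromised, notify_public_health, order_pcr, order_xray, rash} — 15 facts.

15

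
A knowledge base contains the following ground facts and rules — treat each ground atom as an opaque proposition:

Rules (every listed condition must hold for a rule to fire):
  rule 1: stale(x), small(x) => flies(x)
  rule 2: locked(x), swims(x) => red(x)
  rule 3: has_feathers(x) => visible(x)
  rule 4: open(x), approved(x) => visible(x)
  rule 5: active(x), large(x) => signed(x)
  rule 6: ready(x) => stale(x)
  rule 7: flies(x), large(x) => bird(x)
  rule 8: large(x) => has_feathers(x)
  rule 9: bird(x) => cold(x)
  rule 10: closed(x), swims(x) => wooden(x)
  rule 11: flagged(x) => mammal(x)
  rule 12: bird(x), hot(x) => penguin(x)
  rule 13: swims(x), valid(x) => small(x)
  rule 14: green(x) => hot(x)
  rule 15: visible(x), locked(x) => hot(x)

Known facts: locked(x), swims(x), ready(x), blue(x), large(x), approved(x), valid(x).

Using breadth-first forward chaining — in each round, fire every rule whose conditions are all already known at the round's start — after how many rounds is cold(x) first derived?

4

Round 1: rule 2 [locked(x), swims(x) => red(x)]; rule 6 [ready(x) => stale(x)]; rule 8 [large(x) => has_feathers(x)]; rule 13 [swims(x), valid(x) => small(x)]. New: red(x), stale(x), has_feathers(x), small(x).
Round 2: rule 1 [stale(x), small(x) => flies(x)]; rule 3 [has_feathers(x) => visible(x)]. New: flies(x), visible(x).
Round 3: rule 7 [flies(x), large(x) => bird(x)]; rule 15 [visible(x), locked(x) => hot(x)]. New: bird(x), hot(x).
Round 4: rule 9 [bird(x) => cold(x)]; rule 12 [bird(x), hot(x) => penguin(x)]. New: cold(x), penguin(x).
cold(x) first appears in round 4.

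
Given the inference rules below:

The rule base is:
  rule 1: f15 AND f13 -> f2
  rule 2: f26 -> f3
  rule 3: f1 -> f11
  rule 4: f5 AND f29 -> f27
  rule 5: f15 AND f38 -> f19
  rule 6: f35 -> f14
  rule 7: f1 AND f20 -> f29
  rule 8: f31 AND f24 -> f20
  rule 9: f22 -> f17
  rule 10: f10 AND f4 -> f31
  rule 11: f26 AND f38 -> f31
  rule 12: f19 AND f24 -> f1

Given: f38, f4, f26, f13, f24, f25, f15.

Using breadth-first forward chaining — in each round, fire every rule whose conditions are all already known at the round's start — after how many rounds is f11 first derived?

3

Round 1 fires rule 1, rule 2, rule 5, rule 11, giving f2, f3, f19, f31.
Round 2 fires rule 8, rule 12, giving f20, f1.
Round 3 fires rule 3, rule 7, giving f11, f29.
f11 first appears in round 3.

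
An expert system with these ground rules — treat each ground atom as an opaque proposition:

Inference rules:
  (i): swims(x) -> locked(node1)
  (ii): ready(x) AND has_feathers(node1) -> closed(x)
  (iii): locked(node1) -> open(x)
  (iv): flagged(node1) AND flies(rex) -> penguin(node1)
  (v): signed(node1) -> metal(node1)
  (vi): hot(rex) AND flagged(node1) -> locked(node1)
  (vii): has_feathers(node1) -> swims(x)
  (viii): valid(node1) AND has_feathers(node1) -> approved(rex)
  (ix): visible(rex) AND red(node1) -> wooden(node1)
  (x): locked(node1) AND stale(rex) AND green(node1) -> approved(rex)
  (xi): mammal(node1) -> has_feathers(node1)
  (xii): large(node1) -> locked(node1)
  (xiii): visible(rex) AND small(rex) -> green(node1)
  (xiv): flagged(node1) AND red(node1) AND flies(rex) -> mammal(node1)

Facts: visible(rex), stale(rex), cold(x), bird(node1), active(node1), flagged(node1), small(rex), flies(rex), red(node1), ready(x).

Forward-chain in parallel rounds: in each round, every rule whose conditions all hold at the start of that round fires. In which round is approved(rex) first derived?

Round 1: (iv) [flagged(node1) AND flies(rex) -> penguin(node1)]; (ix) [visible(rex) AND red(node1) -> wooden(node1)]; (xiii) [visible(rex) AND small(rex) -> green(node1)]; (xiv) [flagged(node1) AND red(node1) AND flies(rex) -> mammal(node1)]. Adds penguin(node1), wooden(node1), green(node1), mammal(node1).
Round 2: (xi) [mammal(node1) -> has_feathers(node1)]. Adds has_feathers(node1).
Round 3: (ii) [ready(x) AND has_feathers(node1) -> closed(x)]; (vii) [has_feathers(node1) -> swims(x)]. Adds closed(x), swims(x).
Round 4: (i) [swims(x) -> locked(node1)]. Adds locked(node1).
Round 5: (iii) [locked(node1) -> open(x)]; (x) [locked(node1) AND stale(rex) AND green(node1) -> approved(rex)]. Adds open(x), approved(rex).
approved(rex) first appears in round 5.

5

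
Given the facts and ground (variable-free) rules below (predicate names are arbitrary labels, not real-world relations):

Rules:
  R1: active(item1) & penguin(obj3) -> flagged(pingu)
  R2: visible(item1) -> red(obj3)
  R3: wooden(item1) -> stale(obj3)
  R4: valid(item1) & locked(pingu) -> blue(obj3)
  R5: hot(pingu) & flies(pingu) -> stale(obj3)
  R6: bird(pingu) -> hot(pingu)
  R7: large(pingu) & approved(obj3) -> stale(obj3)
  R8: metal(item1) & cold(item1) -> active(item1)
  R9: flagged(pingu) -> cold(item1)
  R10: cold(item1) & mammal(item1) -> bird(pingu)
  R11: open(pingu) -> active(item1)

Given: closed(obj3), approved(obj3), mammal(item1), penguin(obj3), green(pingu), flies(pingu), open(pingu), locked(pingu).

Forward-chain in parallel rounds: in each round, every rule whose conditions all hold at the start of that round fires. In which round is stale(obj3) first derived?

6

Round 1: R11 [open(pingu) -> active(item1)]. New: active(item1).
Round 2: R1 [active(item1) & penguin(obj3) -> flagged(pingu)]. New: flagged(pingu).
Round 3: R9 [flagged(pingu) -> cold(item1)]. New: cold(item1).
Round 4: R10 [cold(item1) & mammal(item1) -> bird(pingu)]. New: bird(pingu).
Round 5: R6 [bird(pingu) -> hot(pingu)]. New: hot(pingu).
Round 6: R5 [hot(pingu) & flies(pingu) -> stale(obj3)]. New: stale(obj3).
stale(obj3) first appears in round 6.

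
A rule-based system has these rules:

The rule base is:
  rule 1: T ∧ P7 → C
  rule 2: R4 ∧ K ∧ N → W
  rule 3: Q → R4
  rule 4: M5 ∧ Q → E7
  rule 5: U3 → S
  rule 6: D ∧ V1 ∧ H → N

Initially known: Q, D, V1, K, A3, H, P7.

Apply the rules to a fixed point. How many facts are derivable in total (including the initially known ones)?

[1] rule 3 [Q → R4]; rule 6 [D ∧ V1 ∧ H → N]. ⇒ new: R4, N.
[2] rule 2 [R4 ∧ K ∧ N → W]. ⇒ new: W.
Closure: {A3, D, H, K, N, P7, Q, R4, V1, W} — 10 facts.

10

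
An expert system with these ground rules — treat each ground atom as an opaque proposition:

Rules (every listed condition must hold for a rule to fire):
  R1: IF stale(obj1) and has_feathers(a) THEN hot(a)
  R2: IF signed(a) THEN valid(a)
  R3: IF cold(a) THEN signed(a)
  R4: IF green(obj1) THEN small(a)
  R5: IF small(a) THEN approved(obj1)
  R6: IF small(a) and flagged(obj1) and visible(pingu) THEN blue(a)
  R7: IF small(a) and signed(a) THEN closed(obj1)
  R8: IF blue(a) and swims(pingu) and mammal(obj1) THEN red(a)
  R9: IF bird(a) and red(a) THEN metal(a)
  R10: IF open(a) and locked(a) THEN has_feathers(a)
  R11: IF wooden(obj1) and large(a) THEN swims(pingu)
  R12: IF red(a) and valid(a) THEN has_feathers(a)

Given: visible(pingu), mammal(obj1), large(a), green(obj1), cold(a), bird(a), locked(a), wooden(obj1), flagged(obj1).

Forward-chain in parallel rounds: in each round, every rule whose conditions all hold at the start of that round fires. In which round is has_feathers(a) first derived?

[1] R3 [IF cold(a) THEN signed(a)]; R4 [IF green(obj1) THEN small(a)]; R11 [IF wooden(obj1) and large(a) THEN swims(pingu)]. ⇒ new: signed(a), small(a), swims(pingu).
[2] R2 [IF signed(a) THEN valid(a)]; R5 [IF small(a) THEN approved(obj1)]; R6 [IF small(a) and flagged(obj1) and visible(pingu) THEN blue(a)]; R7 [IF small(a) and signed(a) THEN closed(obj1)]. ⇒ new: valid(a), approved(obj1), blue(a), closed(obj1).
[3] R8 [IF blue(a) and swims(pingu) and mammal(obj1) THEN red(a)]. ⇒ new: red(a).
[4] R9 [IF bird(a) and red(a) THEN metal(a)]; R12 [IF red(a) and valid(a) THEN has_feathers(a)]. ⇒ new: metal(a), has_feathers(a).
has_feathers(a) first appears in round 4.

4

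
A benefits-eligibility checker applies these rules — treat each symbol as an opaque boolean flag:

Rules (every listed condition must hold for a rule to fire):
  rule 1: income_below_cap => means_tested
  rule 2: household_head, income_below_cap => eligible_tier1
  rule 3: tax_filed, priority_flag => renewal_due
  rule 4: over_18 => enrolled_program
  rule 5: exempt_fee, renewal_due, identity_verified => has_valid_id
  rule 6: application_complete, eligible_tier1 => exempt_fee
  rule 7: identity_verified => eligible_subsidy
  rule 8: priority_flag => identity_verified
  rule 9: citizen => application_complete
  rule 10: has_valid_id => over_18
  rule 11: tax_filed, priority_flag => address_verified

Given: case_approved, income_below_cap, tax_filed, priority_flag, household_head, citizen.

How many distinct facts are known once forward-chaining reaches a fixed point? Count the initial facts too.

17

Round 1: rule 1 [income_below_cap => means_tested]; rule 2 [household_head, income_below_cap => eligible_tier1]; rule 3 [tax_filed, priority_flag => renewal_due]; rule 8 [priority_flag => identity_verified]; rule 9 [citizen => application_complete]; rule 11 [tax_filed, priority_flag => address_verified]. New: means_tested, eligible_tier1, renewal_due, identity_verified, application_complete, address_verified.
Round 2: rule 6 [application_complete, eligible_tier1 => exempt_fee]; rule 7 [identity_verified => eligible_subsidy]. New: exempt_fee, eligible_subsidy.
Round 3: rule 5 [exempt_fee, renewal_due, identity_verified => has_valid_id]. New: has_valid_id.
Round 4: rule 10 [has_valid_id => over_18]. New: over_18.
Round 5: rule 4 [over_18 => enrolled_program]. New: enrolled_program.
Closure: {address_verified, application_complete, case_approved, citizen, eligible_subsidy, eligible_tier1, enrolled_program, exempt_fee, has_valid_id, household_head, identity_verified, income_below_cap, means_tested, over_18, priority_flag, renewal_due, tax_filed} — 17 facts.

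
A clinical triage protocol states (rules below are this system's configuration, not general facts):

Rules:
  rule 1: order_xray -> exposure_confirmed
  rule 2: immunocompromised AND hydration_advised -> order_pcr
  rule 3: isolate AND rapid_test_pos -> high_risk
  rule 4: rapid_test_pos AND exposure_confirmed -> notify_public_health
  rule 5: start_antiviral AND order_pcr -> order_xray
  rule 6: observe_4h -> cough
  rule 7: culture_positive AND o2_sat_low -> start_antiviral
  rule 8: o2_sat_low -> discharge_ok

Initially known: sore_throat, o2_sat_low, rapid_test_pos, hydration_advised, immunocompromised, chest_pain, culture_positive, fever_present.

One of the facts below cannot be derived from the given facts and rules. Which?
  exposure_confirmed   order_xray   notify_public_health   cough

[1] rule 2 [immunocompromised AND hydration_advised -> order_pcr]; rule 7 [culture_positive AND o2_sat_low -> start_antiviral]; rule 8 [o2_sat_low -> discharge_ok]. ⇒ new: order_pcr, start_antiviral, discharge_ok.
[2] rule 5 [start_antiviral AND order_pcr -> order_xray]. ⇒ new: order_xray.
[3] rule 1 [order_xray -> exposure_confirmed]. ⇒ new: exposure_confirmed.
[4] rule 4 [rapid_test_pos AND exposure_confirmed -> notify_public_health]. ⇒ new: notify_public_health.
Derived: exposure_confirmed (round 3), notify_public_health (round 4), order_xray (round 2). cough never appears in any round.

cough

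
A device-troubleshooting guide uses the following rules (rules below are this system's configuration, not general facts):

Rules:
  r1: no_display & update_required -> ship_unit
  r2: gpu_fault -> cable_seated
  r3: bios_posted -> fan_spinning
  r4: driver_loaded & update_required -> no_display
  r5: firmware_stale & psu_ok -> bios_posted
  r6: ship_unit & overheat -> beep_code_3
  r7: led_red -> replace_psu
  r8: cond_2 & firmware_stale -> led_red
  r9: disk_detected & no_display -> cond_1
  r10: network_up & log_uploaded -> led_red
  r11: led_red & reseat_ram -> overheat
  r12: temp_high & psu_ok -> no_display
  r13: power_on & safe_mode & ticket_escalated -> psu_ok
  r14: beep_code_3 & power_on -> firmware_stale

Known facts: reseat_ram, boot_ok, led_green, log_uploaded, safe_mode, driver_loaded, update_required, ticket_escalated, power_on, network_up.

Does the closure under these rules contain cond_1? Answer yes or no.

no

Round 1 fires r4, r10, r13, giving no_display, led_red, psu_ok.
Round 2 fires r1, r7, r11, giving ship_unit, replace_psu, overheat.
Round 3 fires r6, giving beep_code_3.
Round 4 fires r14, giving firmware_stale.
Round 5 fires r5, giving bios_posted.
Round 6 fires r3, giving fan_spinning.
Fixed point reached. cond_1 is concluded only by r9; r9 needs disk_detected (never derived).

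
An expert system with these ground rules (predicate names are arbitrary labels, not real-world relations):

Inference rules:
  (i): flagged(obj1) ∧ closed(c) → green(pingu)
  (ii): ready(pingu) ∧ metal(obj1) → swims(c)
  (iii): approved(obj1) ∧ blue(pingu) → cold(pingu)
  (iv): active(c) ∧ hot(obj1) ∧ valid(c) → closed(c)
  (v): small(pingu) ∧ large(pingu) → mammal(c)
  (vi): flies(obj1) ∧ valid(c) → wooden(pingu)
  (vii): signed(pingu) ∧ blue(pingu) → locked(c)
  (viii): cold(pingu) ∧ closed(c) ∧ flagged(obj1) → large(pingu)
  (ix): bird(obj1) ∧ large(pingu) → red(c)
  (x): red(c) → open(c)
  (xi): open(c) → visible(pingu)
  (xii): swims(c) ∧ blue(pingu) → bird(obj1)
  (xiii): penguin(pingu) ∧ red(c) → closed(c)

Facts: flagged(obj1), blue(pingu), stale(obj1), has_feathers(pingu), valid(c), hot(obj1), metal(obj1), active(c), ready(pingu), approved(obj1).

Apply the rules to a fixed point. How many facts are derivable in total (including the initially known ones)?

19

Round 1: (ii) [ready(pingu) ∧ metal(obj1) → swims(c)]; (iii) [approved(obj1) ∧ blue(pingu) → cold(pingu)]; (iv) [active(c) ∧ hot(obj1) ∧ valid(c) → closed(c)]. New: swims(c), cold(pingu), closed(c).
Round 2: (i) [flagged(obj1) ∧ closed(c) → green(pingu)]; (viii) [cold(pingu) ∧ closed(c) ∧ flagged(obj1) → large(pingu)]; (xii) [swims(c) ∧ blue(pingu) → bird(obj1)]. New: green(pingu), large(pingu), bird(obj1).
Round 3: (ix) [bird(obj1) ∧ large(pingu) → red(c)]. New: red(c).
Round 4: (x) [red(c) → open(c)]. New: open(c).
Round 5: (xi) [open(c) → visible(pingu)]. New: visible(pingu).
Closure: {active(c), approved(obj1), bird(obj1), blue(pingu), closed(c), cold(pingu), flagged(obj1), green(pingu), has_feathers(pingu), hot(obj1), large(pingu), metal(obj1), open(c), ready(pingu), red(c), stale(obj1), swims(c), valid(c), visible(pingu)} — 19 facts.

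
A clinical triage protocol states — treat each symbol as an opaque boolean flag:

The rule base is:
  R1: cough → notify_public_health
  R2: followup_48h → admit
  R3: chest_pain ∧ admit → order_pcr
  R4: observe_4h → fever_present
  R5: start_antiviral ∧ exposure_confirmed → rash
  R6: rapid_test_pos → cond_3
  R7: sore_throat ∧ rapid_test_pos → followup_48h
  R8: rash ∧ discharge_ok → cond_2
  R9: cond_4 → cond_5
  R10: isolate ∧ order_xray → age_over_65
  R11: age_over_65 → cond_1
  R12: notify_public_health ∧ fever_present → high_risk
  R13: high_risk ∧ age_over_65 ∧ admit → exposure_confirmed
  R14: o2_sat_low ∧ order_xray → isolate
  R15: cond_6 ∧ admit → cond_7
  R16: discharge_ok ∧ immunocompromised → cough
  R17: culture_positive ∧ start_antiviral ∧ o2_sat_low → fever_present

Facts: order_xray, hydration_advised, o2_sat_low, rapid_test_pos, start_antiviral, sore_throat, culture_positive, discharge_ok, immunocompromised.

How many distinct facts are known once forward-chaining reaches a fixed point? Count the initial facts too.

Round 1: R6 [rapid_test_pos → cond_3]; R7 [sore_throat ∧ rapid_test_pos → followup_48h]; R14 [o2_sat_low ∧ order_xray → isolate]; R16 [discharge_ok ∧ immunocompromised → cough]; R17 [culture_positive ∧ start_antiviral ∧ o2_sat_low → fever_present]. New: cond_3, followup_48h, isolate, cough, fever_present.
Round 2: R1 [cough → notify_public_health]; R2 [followup_48h → admit]; R10 [isolate ∧ order_xray → age_over_65]. New: notify_public_health, admit, age_over_65.
Round 3: R11 [age_over_65 → cond_1]; R12 [notify_public_health ∧ fever_present → high_risk]. New: cond_1, high_risk.
Round 4: R13 [high_risk ∧ age_over_65 ∧ admit → exposure_confirmed]. New: exposure_confirmed.
Round 5: R5 [start_antiviral ∧ exposure_confirmed → rash]. New: rash.
Round 6: R8 [rash ∧ discharge_ok → cond_2]. New: cond_2.
Closure: {admit, age_over_65, cond_1, cond_2, cond_3, cough, culture_positive, discharge_ok, exposure_confirmed, fever_present, followup_48h, high_risk, hydration_advised, immunocompromised, isolate, notify_public_health, o2_sat_low, order_xray, rapid_test_pos, rash, sore_throat, start_antiviral} — 22 facts.

22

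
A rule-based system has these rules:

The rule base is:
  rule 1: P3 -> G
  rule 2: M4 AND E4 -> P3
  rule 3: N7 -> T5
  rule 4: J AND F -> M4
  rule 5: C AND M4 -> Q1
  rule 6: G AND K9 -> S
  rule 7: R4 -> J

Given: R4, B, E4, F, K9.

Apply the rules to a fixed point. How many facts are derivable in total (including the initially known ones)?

Round 1: rule 7 [R4 -> J]. Adds J.
Round 2: rule 4 [J AND F -> M4]. Adds M4.
Round 3: rule 2 [M4 AND E4 -> P3]. Adds P3.
Round 4: rule 1 [P3 -> G]. Adds G.
Round 5: rule 6 [G AND K9 -> S]. Adds S.
Closure: {B, E4, F, G, J, K9, M4, P3, R4, S} — 10 facts.

10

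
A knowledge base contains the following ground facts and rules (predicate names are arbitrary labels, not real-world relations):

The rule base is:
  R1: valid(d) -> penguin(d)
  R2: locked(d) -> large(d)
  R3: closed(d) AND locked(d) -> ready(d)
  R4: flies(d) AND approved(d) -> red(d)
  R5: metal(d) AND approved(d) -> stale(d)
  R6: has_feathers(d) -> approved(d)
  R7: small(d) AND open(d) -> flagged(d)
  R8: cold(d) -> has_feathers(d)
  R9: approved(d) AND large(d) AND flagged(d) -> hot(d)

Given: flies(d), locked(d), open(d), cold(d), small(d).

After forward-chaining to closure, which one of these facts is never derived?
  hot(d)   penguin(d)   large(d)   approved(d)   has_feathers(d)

Round 1 fires R2, R7, R8, giving large(d), flagged(d), has_feathers(d).
Round 2 fires R6, giving approved(d).
Round 3 fires R4, R9, giving red(d), hot(d).
Derived: large(d) (round 1), hot(d) (round 3), approved(d) (round 2), has_feathers(d) (round 1). penguin(d) never appears in any round.

penguin(d)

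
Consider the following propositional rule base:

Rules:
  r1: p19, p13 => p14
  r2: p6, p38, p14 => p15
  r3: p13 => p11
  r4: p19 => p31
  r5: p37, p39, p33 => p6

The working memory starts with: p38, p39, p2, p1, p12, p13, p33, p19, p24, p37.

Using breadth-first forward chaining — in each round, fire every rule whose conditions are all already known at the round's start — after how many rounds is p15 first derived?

2

Round 1 fires r1, r3, r4, r5, giving p14, p11, p31, p6.
Round 2 fires r2, giving p15.
p15 first appears in round 2.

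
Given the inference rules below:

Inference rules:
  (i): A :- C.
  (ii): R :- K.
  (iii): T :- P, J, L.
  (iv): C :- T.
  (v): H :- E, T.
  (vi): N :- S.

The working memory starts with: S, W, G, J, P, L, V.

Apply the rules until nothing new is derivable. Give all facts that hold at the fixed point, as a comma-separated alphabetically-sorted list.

A, C, G, J, L, N, P, S, T, V, W

Round 1: (iii) [T :- P, J, L.]; (vi) [N :- S.]. Adds T, N.
Round 2: (iv) [C :- T.]. Adds C.
Round 3: (i) [A :- C.]. Adds A.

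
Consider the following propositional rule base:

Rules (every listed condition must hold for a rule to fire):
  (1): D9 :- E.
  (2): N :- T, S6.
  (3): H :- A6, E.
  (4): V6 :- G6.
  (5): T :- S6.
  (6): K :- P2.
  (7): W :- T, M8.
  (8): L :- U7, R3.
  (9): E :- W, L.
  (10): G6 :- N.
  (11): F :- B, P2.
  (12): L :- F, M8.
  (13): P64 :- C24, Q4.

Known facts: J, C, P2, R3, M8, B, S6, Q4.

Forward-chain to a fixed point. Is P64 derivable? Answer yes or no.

Round 1 fires (5), (6), (11), giving T, K, F.
Round 2 fires (2), (7), (12), giving N, W, L.
Round 3 fires (9), (10), giving E, G6.
Round 4 fires (1), (4), giving D9, V6.
Fixed point reached. P64 is concluded only by (13); (13) needs C24 (never derived).

no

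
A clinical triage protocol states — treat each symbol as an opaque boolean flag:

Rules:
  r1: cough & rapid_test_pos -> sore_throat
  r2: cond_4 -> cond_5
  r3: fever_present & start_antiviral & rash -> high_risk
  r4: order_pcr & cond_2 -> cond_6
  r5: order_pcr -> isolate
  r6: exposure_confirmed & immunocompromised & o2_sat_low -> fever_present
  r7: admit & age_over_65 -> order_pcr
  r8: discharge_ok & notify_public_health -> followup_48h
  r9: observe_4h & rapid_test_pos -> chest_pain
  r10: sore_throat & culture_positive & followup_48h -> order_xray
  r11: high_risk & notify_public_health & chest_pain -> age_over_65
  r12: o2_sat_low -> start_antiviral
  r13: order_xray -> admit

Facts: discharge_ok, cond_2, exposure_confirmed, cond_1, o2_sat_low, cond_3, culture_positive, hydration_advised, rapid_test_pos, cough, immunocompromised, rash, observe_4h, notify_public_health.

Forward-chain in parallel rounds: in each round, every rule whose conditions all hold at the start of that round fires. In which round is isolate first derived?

Round 1 fires r1, r6, r8, r9, r12, giving sore_throat, fever_present, followup_48h, chest_pain, start_antiviral.
Round 2 fires r3, r10, giving high_risk, order_xray.
Round 3 fires r11, r13, giving age_over_65, admit.
Round 4 fires r7, giving order_pcr.
Round 5 fires r4, r5, giving cond_6, isolate.
isolate first appears in round 5.

5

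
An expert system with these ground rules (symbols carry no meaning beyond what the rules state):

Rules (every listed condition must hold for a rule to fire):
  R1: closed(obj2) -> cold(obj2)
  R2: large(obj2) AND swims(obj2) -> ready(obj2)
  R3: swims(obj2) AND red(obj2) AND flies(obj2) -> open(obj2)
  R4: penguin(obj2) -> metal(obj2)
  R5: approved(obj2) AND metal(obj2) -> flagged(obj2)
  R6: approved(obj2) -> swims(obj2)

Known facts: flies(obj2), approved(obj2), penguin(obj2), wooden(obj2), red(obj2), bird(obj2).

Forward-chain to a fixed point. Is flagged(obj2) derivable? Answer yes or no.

Round 1 fires R4, R6, giving metal(obj2), swims(obj2).
Round 2 fires R3, R5, giving open(obj2), flagged(obj2).
flagged(obj2) appears in round 2, so it is derivable.

yes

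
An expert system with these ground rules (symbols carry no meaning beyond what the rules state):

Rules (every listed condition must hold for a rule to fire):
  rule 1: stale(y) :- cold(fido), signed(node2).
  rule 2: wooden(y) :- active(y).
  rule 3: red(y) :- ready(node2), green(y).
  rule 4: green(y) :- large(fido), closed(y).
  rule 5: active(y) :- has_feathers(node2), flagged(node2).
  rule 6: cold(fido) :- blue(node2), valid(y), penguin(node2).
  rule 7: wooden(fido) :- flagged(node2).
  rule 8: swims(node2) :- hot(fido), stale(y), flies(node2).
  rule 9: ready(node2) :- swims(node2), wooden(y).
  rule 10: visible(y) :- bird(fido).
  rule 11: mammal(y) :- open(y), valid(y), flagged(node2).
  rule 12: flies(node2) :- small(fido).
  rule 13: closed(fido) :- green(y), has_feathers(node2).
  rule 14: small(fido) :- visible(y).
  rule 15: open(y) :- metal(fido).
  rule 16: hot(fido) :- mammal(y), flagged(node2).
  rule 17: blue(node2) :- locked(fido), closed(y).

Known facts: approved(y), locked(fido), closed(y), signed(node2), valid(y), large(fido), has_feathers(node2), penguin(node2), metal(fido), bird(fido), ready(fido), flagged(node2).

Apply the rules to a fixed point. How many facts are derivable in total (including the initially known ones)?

[1] rule 4 [green(y) :- large(fido), closed(y).]; rule 5 [active(y) :- has_feathers(node2), flagged(node2).]; rule 7 [wooden(fido) :- flagged(node2).]; rule 10 [visible(y) :- bird(fido).]; rule 15 [open(y) :- metal(fido).]; rule 17 [blue(node2) :- locked(fido), closed(y).]. ⇒ new: green(y), active(y), wooden(fido), visible(y), open(y), blue(node2).
[2] rule 2 [wooden(y) :- active(y).]; rule 6 [cold(fido) :- blue(node2), valid(y), penguin(node2).]; rule 11 [mammal(y) :- open(y), valid(y), flagged(node2).]; rule 13 [closed(fido) :- green(y), has_feathers(node2).]; rule 14 [small(fido) :- visible(y).]. ⇒ new: wooden(y), cold(fido), mammal(y), closed(fido), small(fido).
[3] rule 1 [stale(y) :- cold(fido), signed(node2).]; rule 12 [flies(node2) :- small(fido).]; rule 16 [hot(fido) :- mammal(y), flagged(node2).]. ⇒ new: stale(y), flies(node2), hot(fido).
[4] rule 8 [swims(node2) :- hot(fido), stale(y), flies(node2).]. ⇒ new: swims(node2).
[5] rule 9 [ready(node2) :- swims(node2), wooden(y).]. ⇒ new: ready(node2).
[6] rule 3 [red(y) :- ready(node2), green(y).]. ⇒ new: red(y).
Closure: {active(y), approved(y), bird(fido), blue(node2), closed(fido), closed(y), cold(fido), flagged(node2), flies(node2), green(y), has_feathers(node2), hot(fido), large(fido), locked(fido), mammal(y), metal(fido), open(y), penguin(node2), ready(fido), ready(node2), red(y), signed(node2), small(fido), stale(y), swims(node2), valid(y), visible(y), wooden(fido), wooden(y)} — 29 facts.

29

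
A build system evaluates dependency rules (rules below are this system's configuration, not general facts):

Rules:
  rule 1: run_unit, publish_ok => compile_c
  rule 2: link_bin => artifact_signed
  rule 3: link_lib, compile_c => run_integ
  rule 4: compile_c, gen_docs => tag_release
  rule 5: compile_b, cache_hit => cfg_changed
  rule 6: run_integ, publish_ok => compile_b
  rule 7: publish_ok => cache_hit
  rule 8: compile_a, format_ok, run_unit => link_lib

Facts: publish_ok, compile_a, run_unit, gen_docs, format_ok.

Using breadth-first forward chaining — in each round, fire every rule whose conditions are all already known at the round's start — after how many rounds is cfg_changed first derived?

Round 1: rule 1 [run_unit, publish_ok => compile_c]; rule 7 [publish_ok => cache_hit]; rule 8 [compile_a, format_ok, run_unit => link_lib]. New: compile_c, cache_hit, link_lib.
Round 2: rule 3 [link_lib, compile_c => run_integ]; rule 4 [compile_c, gen_docs => tag_release]. New: run_integ, tag_release.
Round 3: rule 6 [run_integ, publish_ok => compile_b]. New: compile_b.
Round 4: rule 5 [compile_b, cache_hit => cfg_changed]. New: cfg_changed.
cfg_changed first appears in round 4.

4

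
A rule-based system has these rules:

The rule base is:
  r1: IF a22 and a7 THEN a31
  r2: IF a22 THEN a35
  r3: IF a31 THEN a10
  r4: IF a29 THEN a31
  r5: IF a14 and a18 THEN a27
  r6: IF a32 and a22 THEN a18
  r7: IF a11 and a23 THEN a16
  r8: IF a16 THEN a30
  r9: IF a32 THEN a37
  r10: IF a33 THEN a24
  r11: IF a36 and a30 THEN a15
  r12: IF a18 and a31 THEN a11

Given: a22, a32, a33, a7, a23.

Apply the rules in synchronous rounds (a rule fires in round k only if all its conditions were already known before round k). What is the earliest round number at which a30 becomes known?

4

Round 1 — r1, r2, r6, r9, r10, derive a31, a35, a18, a37, a24.
Round 2 — r3, r12, derive a10, a11.
Round 3 — r7, derive a16.
Round 4 — r8, derive a30.
a30 first appears in round 4.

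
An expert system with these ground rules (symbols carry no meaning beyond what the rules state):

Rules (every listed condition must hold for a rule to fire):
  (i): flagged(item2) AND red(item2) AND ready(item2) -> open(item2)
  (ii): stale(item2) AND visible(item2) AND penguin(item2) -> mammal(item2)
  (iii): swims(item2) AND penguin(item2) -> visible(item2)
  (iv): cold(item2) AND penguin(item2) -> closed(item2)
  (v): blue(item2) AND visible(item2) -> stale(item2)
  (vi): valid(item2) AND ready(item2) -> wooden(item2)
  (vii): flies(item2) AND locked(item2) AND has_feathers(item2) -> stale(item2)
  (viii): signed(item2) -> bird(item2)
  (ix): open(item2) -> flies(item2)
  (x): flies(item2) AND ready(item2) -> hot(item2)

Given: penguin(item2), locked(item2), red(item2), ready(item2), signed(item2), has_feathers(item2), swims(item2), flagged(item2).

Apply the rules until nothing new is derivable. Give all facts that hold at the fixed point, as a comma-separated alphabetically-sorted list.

bird(item2), flagged(item2), flies(item2), has_feathers(item2), hot(item2), locked(item2), mammal(item2), open(item2), penguin(item2), ready(item2), red(item2), signed(item2), stale(item2), swims(item2), visible(item2)

Round 1: (i) [flagged(item2) AND red(item2) AND ready(item2) -> open(item2)]; (iii) [swims(item2) AND penguin(item2) -> visible(item2)]; (viii) [signed(item2) -> bird(item2)]. Adds open(item2), visible(item2), bird(item2).
Round 2: (ix) [open(item2) -> flies(item2)]. Adds flies(item2).
Round 3: (vii) [flies(item2) AND locked(item2) AND has_feathers(item2) -> stale(item2)]; (x) [flies(item2) AND ready(item2) -> hot(item2)]. Adds stale(item2), hot(item2).
Round 4: (ii) [stale(item2) AND visible(item2) AND penguin(item2) -> mammal(item2)]. Adds mammal(item2).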